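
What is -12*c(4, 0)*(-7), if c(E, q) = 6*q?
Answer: 0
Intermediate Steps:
-12*c(4, 0)*(-7) = -72*0*(-7) = -12*0*(-7) = 0*(-7) = 0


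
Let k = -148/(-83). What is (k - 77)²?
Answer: 38975049/6889 ≈ 5657.6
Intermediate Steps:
k = 148/83 (k = -148*(-1/83) = 148/83 ≈ 1.7831)
(k - 77)² = (148/83 - 77)² = (-6243/83)² = 38975049/6889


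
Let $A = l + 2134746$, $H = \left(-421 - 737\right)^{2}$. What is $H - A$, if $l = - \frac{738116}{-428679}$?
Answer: $- \frac{340278412094}{428679} \approx -7.9378 \cdot 10^{5}$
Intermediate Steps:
$l = \frac{738116}{428679}$ ($l = \left(-738116\right) \left(- \frac{1}{428679}\right) = \frac{738116}{428679} \approx 1.7218$)
$H = 1340964$ ($H = \left(-1158\right)^{2} = 1340964$)
$A = \frac{915121518650}{428679}$ ($A = \frac{738116}{428679} + 2134746 = \frac{915121518650}{428679} \approx 2.1347 \cdot 10^{6}$)
$H - A = 1340964 - \frac{915121518650}{428679} = - \frac{340278412094}{428679}$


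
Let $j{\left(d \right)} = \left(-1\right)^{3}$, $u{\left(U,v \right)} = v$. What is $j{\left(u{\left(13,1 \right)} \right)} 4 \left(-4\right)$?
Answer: $16$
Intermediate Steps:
$j{\left(d \right)} = -1$
$j{\left(u{\left(13,1 \right)} \right)} 4 \left(-4\right) = - 4 \left(-4\right) = \left(-1\right) \left(-16\right) = 16$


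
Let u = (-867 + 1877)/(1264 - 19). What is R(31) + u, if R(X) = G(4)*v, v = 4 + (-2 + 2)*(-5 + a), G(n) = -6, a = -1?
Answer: -5774/249 ≈ -23.189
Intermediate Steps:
v = 4 (v = 4 + (-2 + 2)*(-5 - 1) = 4 + 0*(-6) = 4 + 0 = 4)
R(X) = -24 (R(X) = -6*4 = -24)
u = 202/249 (u = 1010/1245 = 1010*(1/1245) = 202/249 ≈ 0.81124)
R(31) + u = -24 + 202/249 = -5774/249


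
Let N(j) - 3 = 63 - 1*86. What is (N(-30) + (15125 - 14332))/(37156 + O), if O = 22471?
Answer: 773/59627 ≈ 0.012964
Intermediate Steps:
N(j) = -20 (N(j) = 3 + (63 - 1*86) = 3 + (63 - 86) = 3 - 23 = -20)
(N(-30) + (15125 - 14332))/(37156 + O) = (-20 + (15125 - 14332))/(37156 + 22471) = (-20 + 793)/59627 = 773*(1/59627) = 773/59627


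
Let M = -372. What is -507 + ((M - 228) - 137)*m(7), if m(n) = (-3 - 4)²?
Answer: -36620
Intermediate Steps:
m(n) = 49 (m(n) = (-7)² = 49)
-507 + ((M - 228) - 137)*m(7) = -507 + ((-372 - 228) - 137)*49 = -507 + (-600 - 137)*49 = -507 - 737*49 = -507 - 36113 = -36620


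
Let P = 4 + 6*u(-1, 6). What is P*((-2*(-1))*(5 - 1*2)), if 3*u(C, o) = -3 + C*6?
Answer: -84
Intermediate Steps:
u(C, o) = -1 + 2*C (u(C, o) = (-3 + C*6)/3 = (-3 + 6*C)/3 = -1 + 2*C)
P = -14 (P = 4 + 6*(-1 + 2*(-1)) = 4 + 6*(-1 - 2) = 4 + 6*(-3) = 4 - 18 = -14)
P*((-2*(-1))*(5 - 1*2)) = -14*(-2*(-1))*(5 - 1*2) = -28*(5 - 2) = -28*3 = -14*6 = -84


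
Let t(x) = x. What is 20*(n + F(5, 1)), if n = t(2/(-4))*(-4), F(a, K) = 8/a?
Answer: 72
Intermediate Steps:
n = 2 (n = (2/(-4))*(-4) = (2*(-1/4))*(-4) = -1/2*(-4) = 2)
20*(n + F(5, 1)) = 20*(2 + 8/5) = 20*(18/5) = 72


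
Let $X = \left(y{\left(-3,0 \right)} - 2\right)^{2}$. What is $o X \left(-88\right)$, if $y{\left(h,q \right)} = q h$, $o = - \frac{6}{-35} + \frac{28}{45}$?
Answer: $- \frac{17600}{63} \approx -279.37$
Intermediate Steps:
$o = \frac{50}{63}$ ($o = \left(-6\right) \left(- \frac{1}{35}\right) + 28 \cdot \frac{1}{45} = \frac{6}{35} + \frac{28}{45} = \frac{50}{63} \approx 0.79365$)
$y{\left(h,q \right)} = h q$
$X = 4$ ($X = \left(\left(-3\right) 0 - 2\right)^{2} = \left(0 - 2\right)^{2} = \left(-2\right)^{2} = 4$)
$o X \left(-88\right) = \frac{50}{63} \cdot 4 \left(-88\right) = \frac{200}{63} \left(-88\right) = - \frac{17600}{63}$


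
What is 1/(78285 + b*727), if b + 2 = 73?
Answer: 1/129902 ≈ 7.6981e-6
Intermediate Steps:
b = 71 (b = -2 + 73 = 71)
1/(78285 + b*727) = 1/(78285 + 71*727) = 1/(78285 + 51617) = 1/129902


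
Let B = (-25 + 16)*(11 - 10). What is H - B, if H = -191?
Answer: -182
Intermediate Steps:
B = -9 (B = -9*1 = -9)
H - B = -191 - 1*(-9) = -191 + 9 = -182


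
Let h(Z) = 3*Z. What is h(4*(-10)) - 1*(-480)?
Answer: 360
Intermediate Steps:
h(4*(-10)) - 1*(-480) = 3*(4*(-10)) - 1*(-480) = 3*(-40) + 480 = -120 + 480 = 360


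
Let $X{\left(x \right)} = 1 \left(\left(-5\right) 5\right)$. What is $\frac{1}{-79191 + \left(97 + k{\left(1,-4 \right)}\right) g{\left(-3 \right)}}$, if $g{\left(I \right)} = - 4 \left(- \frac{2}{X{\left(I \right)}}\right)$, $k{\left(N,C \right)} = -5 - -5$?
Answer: $- \frac{25}{1980551} \approx -1.2623 \cdot 10^{-5}$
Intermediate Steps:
$k{\left(N,C \right)} = 0$ ($k{\left(N,C \right)} = -5 + 5 = 0$)
$X{\left(x \right)} = -25$ ($X{\left(x \right)} = 1 \left(-25\right) = -25$)
$g{\left(I \right)} = - \frac{8}{25}$ ($g{\left(I \right)} = - 4 \left(- \frac{2}{-25}\right) = - 4 \left(\left(-2\right) \left(- \frac{1}{25}\right)\right) = \left(-4\right) \frac{2}{25} = - \frac{8}{25}$)
$\frac{1}{-79191 + \left(97 + k{\left(1,-4 \right)}\right) g{\left(-3 \right)}} = \frac{1}{-79191 + \left(97 + 0\right) \left(- \frac{8}{25}\right)} = \frac{1}{-79191 + 97 \left(- \frac{8}{25}\right)} = \frac{1}{-79191 - \frac{776}{25}} = \frac{1}{- \frac{1980551}{25}} = - \frac{25}{1980551}$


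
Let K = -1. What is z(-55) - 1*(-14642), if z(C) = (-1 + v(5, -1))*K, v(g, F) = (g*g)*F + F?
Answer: 14669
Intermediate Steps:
v(g, F) = F + F*g**2 (v(g, F) = g**2*F + F = F*g**2 + F = F + F*g**2)
z(C) = 27 (z(C) = (-1 - (1 + 5**2))*(-1) = (-1 - (1 + 25))*(-1) = (-1 - 1*26)*(-1) = (-1 - 26)*(-1) = -27*(-1) = 27)
z(-55) - 1*(-14642) = 27 - 1*(-14642) = 27 + 14642 = 14669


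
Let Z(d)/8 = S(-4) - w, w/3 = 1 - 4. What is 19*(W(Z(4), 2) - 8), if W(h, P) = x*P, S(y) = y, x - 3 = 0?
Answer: -38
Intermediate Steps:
x = 3 (x = 3 + 0 = 3)
w = -9 (w = 3*(1 - 4) = 3*(-3) = -9)
Z(d) = 40 (Z(d) = 8*(-4 - 1*(-9)) = 8*(-4 + 9) = 8*5 = 40)
W(h, P) = 3*P
19*(W(Z(4), 2) - 8) = 19*(3*2 - 8) = 19*(6 - 8) = 19*(-2) = -38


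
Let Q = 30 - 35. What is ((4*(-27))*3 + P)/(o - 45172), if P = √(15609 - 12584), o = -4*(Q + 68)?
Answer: 269/45424 ≈ 0.0059220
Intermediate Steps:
Q = -5
o = -252 (o = -4*(-5 + 68) = -4*63 = -252)
P = 55 (P = √3025 = 55)
((4*(-27))*3 + P)/(o - 45172) = ((4*(-27))*3 + 55)/(-252 - 45172) = (-108*3 + 55)/(-45424) = (-324 + 55)*(-1/45424) = -269*(-1/45424) = 269/45424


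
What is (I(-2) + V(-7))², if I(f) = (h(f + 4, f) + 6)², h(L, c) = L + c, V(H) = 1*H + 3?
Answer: 1024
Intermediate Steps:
V(H) = 3 + H (V(H) = H + 3 = 3 + H)
I(f) = (10 + 2*f)² (I(f) = (((f + 4) + f) + 6)² = (((4 + f) + f) + 6)² = ((4 + 2*f) + 6)² = (10 + 2*f)²)
(I(-2) + V(-7))² = (4*(5 - 2)² + (3 - 7))² = (4*3² - 4)² = (4*9 - 4)² = (36 - 4)² = 32² = 1024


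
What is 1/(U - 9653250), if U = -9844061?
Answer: -1/19497311 ≈ -5.1289e-8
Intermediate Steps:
1/(U - 9653250) = 1/(-9844061 - 9653250) = 1/(-19497311) = -1/19497311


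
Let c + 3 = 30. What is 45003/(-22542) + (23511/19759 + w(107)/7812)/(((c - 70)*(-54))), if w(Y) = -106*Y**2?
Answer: -1388856153741743/673287591547116 ≈ -2.0628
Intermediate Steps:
c = 27 (c = -3 + 30 = 27)
45003/(-22542) + (23511/19759 + w(107)/7812)/(((c - 70)*(-54))) = 45003/(-22542) + (23511/19759 - 106*107**2/7812)/(((27 - 70)*(-54))) = 45003*(-1/22542) + (23511*(1/19759) - 106*11449*(1/7812))/((-43*(-54))) = -15001/7514 + (23511/19759 - 1213594*1/7812)/2322 = -15001/7514 + (23511/19759 - 606797/3906)*(1/2322) = -15001/7514 - 11897867957/77178654*1/2322 = -15001/7514 - 11897867957/179208834588 = -1388856153741743/673287591547116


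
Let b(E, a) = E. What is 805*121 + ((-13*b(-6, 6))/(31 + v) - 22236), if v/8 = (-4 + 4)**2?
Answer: 2330317/31 ≈ 75172.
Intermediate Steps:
v = 0 (v = 8*(-4 + 4)**2 = 8*0**2 = 8*0 = 0)
805*121 + ((-13*b(-6, 6))/(31 + v) - 22236) = 805*121 + ((-13*(-6))/(31 + 0) - 22236) = 97405 + (78/31 - 22236) = 97405 - 689238/31 = 2330317/31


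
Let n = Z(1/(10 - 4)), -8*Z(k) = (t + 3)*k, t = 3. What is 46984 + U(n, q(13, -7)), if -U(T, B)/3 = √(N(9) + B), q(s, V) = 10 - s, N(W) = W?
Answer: 46984 - 3*√6 ≈ 46977.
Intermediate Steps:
Z(k) = -3*k/4 (Z(k) = -(3 + 3)*k/8 = -3*k/4)
n = -⅛ (n = -3/(4*(10 - 4)) = -¾/6 = -¾*⅙ = -⅛ ≈ -0.12500)
U(T, B) = -3*√(9 + B)
46984 + U(n, q(13, -7)) = 46984 - 3*√(9 + (10 - 1*13)) = 46984 - 3*√(9 + (10 - 13)) = 46984 - 3*√(9 - 3) = 46984 - 3*√6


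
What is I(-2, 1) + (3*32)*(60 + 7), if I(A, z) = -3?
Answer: 6429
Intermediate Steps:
I(-2, 1) + (3*32)*(60 + 7) = -3 + (3*32)*(60 + 7) = -3 + 96*67 = -3 + 6432 = 6429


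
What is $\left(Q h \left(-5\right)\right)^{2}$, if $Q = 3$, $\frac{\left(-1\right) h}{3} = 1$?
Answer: $2025$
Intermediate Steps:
$h = -3$ ($h = \left(-3\right) 1 = -3$)
$\left(Q h \left(-5\right)\right)^{2} = \left(3 \left(-3\right) \left(-5\right)\right)^{2} = \left(\left(-9\right) \left(-5\right)\right)^{2} = 45^{2} = 2025$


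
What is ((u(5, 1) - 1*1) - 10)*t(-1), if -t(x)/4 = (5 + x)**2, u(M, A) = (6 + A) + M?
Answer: -64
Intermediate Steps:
u(M, A) = 6 + A + M
t(x) = -4*(5 + x)**2
((u(5, 1) - 1*1) - 10)*t(-1) = (((6 + 1 + 5) - 1*1) - 10)*(-4*(5 - 1)**2) = ((12 - 1) - 10)*(-4*4**2) = (11 - 10)*(-4*16) = 1*(-64) = -64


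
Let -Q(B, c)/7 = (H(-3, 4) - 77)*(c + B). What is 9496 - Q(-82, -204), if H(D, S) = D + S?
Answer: 161648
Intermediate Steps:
Q(B, c) = 532*B + 532*c (Q(B, c) = -7*((-3 + 4) - 77)*(c + B) = -7*(1 - 77)*(B + c) = -(-532)*(B + c) = -7*(-76*B - 76*c) = 532*B + 532*c)
9496 - Q(-82, -204) = 9496 - (532*(-82) + 532*(-204)) = 9496 - (-43624 - 108528) = 9496 - 1*(-152152) = 9496 + 152152 = 161648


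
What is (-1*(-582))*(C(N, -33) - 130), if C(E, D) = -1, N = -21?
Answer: -76242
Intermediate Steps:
(-1*(-582))*(C(N, -33) - 130) = (-1*(-582))*(-1 - 130) = 582*(-131) = -76242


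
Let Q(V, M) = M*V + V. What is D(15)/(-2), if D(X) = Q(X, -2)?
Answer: 15/2 ≈ 7.5000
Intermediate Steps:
Q(V, M) = V + M*V
D(X) = -X (D(X) = X*(1 - 2) = X*(-1) = -X)
D(15)/(-2) = (-1*15)/(-2) = -1/2*(-15) = 15/2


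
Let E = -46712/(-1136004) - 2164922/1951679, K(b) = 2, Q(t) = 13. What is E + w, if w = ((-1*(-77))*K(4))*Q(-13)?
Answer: 1109074084627798/554278787679 ≈ 2000.9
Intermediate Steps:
w = 2002 (w = (-1*(-77)*2)*13 = (77*2)*13 = 154*13 = 2002)
E = -592048305560/554278787679 (E = -46712*(-1/1136004) - 2164922*1/1951679 = 11678/284001 - 2164922/1951679 = -592048305560/554278787679 ≈ -1.0681)
E + w = -592048305560/554278787679 + 2002 = 1109074084627798/554278787679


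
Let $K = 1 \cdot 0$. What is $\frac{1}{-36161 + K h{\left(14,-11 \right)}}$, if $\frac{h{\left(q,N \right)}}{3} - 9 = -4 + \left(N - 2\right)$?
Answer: $- \frac{1}{36161} \approx -2.7654 \cdot 10^{-5}$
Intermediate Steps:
$h{\left(q,N \right)} = 9 + 3 N$ ($h{\left(q,N \right)} = 27 + 3 \left(-4 + \left(N - 2\right)\right) = 27 + 3 \left(-4 + \left(-2 + N\right)\right) = 27 + 3 \left(-6 + N\right) = 27 + \left(-18 + 3 N\right) = 9 + 3 N$)
$K = 0$
$\frac{1}{-36161 + K h{\left(14,-11 \right)}} = \frac{1}{-36161 + 0 \left(9 + 3 \left(-11\right)\right)} = \frac{1}{-36161 + 0 \left(9 - 33\right)} = \frac{1}{-36161 + 0 \left(-24\right)} = \frac{1}{-36161 + 0} = \frac{1}{-36161} = - \frac{1}{36161}$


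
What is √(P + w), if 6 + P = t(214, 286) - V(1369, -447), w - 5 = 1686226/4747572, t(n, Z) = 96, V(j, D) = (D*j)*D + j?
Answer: I*√19029116544253004642/263754 ≈ 16539.0*I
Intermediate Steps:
V(j, D) = j + j*D² (V(j, D) = j*D² + j = j + j*D²)
w = 12712043/2373786 (w = 5 + 1686226/4747572 = 5 + 1686226*(1/4747572) = 5 + 843113/2373786 = 12712043/2373786 ≈ 5.3552)
P = -273539800 (P = -6 + (96 - 1369*(1 + (-447)²)) = -6 + (96 - 1369*(1 + 199809)) = -6 + (96 - 1369*199810) = -6 + (96 - 1*273539890) = -6 + (96 - 273539890) = -6 - 273539794 = -273539800)
√(P + w) = √(-273539800 + 12712043/2373786) = √(-649324934970757/2373786) = I*√19029116544253004642/263754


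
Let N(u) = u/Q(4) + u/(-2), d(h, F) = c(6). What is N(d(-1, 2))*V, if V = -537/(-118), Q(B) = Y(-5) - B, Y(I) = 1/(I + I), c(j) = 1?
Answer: -32757/9676 ≈ -3.3854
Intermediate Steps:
d(h, F) = 1
Y(I) = 1/(2*I)
Q(B) = -⅒ - B (Q(B) = (½)/(-5) - B = (½)*(-⅕) - B = -⅒ - B)
N(u) = -61*u/82 (N(u) = u/(-⅒ - 1*4) + u/(-2) = u/(-⅒ - 4) + u*(-½) = u/(-41/10) - u/2 = u*(-10/41) - u/2 = -10*u/41 - u/2 = -61*u/82)
V = 537/118 (V = -537*(-1/118) = 537/118 ≈ 4.5508)
N(d(-1, 2))*V = -61/82*1*(537/118) = -61/82*537/118 = -32757/9676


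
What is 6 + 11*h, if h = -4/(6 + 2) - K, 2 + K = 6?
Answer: -87/2 ≈ -43.500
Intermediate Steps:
K = 4 (K = -2 + 6 = 4)
h = -9/2 (h = -4/(6 + 2) - 1*4 = -4/8 - 4 = -4*⅛ - 4 = -½ - 4 = -9/2 ≈ -4.5000)
6 + 11*h = 6 + 11*(-9/2) = 6 - 99/2 = -87/2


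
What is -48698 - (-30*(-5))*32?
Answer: -53498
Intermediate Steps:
-48698 - (-30*(-5))*32 = -48698 - 150*32 = -48698 - 1*4800 = -48698 - 4800 = -53498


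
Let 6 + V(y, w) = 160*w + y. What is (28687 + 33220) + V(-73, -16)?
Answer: 59268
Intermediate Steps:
V(y, w) = -6 + y + 160*w (V(y, w) = -6 + (160*w + y) = -6 + (y + 160*w) = -6 + y + 160*w)
(28687 + 33220) + V(-73, -16) = (28687 + 33220) + (-6 - 73 + 160*(-16)) = 61907 + (-6 - 73 - 2560) = 61907 - 2639 = 59268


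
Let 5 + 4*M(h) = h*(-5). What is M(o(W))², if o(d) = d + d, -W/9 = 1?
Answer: 7225/16 ≈ 451.56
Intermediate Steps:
W = -9 (W = -9*1 = -9)
o(d) = 2*d
M(h) = -5/4 - 5*h/4 (M(h) = -5/4 + (h*(-5))/4 = -5/4 + (-5*h)/4 = -5/4 - 5*h/4)
M(o(W))² = (-5/4 - 5*(-9)/2)² = (-5/4 - 5/4*(-18))² = (-5/4 + 45/2)² = (85/4)² = 7225/16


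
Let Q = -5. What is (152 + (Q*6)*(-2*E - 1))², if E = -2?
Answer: 3844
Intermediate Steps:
(152 + (Q*6)*(-2*E - 1))² = (152 + (-5*6)*(-2*(-2) - 1))² = (152 - 30*(4 - 1))² = (152 - 30*3)² = (152 - 90)² = 62² = 3844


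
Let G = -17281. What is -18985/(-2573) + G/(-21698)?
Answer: 456400543/55828954 ≈ 8.1750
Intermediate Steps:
-18985/(-2573) + G/(-21698) = -18985/(-2573) - 17281/(-21698) = -18985*(-1/2573) - 17281*(-1/21698) = 18985/2573 + 17281/21698 = 456400543/55828954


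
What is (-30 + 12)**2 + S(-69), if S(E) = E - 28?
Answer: 227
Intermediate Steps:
S(E) = -28 + E
(-30 + 12)**2 + S(-69) = (-30 + 12)**2 + (-28 - 69) = (-18)**2 - 97 = 324 - 97 = 227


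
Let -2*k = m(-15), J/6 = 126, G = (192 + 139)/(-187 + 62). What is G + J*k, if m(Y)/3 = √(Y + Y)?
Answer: -331/125 - 1134*I*√30 ≈ -2.648 - 6211.2*I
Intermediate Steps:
G = -331/125 (G = 331/(-125) = 331*(-1/125) = -331/125 ≈ -2.6480)
J = 756 (J = 6*126 = 756)
m(Y) = 3*√2*√Y (m(Y) = 3*√(Y + Y) = 3*√(2*Y) = 3*(√2*√Y) = 3*√2*√Y)
k = -3*I*√30/2 (k = -3*√2*√(-15)/2 = -3*√2*I*√15/2 = -3*I*√30/2 ≈ -8.2158*I)
G + J*k = -331/125 + 756*(-3*I*√30/2) = -331/125 - 1134*I*√30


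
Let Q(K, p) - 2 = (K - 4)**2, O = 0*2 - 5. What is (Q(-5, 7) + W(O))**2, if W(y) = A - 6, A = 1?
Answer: 6084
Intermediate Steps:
O = -5 (O = 0 - 5 = -5)
W(y) = -5 (W(y) = 1 - 6 = -5)
Q(K, p) = 2 + (-4 + K)**2 (Q(K, p) = 2 + (K - 4)**2 = 2 + (-4 + K)**2)
(Q(-5, 7) + W(O))**2 = ((2 + (-4 - 5)**2) - 5)**2 = ((2 + (-9)**2) - 5)**2 = ((2 + 81) - 5)**2 = (83 - 5)**2 = 78**2 = 6084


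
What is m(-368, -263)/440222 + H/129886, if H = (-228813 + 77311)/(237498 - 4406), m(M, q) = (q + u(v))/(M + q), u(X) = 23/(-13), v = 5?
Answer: -110721802491207/27332173783411691948 ≈ -4.0510e-6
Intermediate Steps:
u(X) = -23/13 (u(X) = 23*(-1/13) = -23/13)
m(M, q) = (-23/13 + q)/(M + q) (m(M, q) = (q - 23/13)/(M + q) = (-23/13 + q)/(M + q))
H = -75751/116546 (H = -151502/233092 = -151502*1/233092 = -75751/116546 ≈ -0.64997)
m(-368, -263)/440222 + H/129886 = ((-23/13 - 263)/(-368 - 263))/440222 - 75751/116546/129886 = (-3442/13/(-631))*(1/440222) - 75751/116546*1/129886 = -1/631*(-3442/13)*(1/440222) - 75751/15137693756 = (3442/8203)*(1/440222) - 75751/15137693756 = 1721/1805570533 - 75751/15137693756 = -110721802491207/27332173783411691948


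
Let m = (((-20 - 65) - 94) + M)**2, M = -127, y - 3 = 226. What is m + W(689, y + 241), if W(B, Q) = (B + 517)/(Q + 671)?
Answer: 106839882/1141 ≈ 93637.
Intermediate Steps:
y = 229 (y = 3 + 226 = 229)
W(B, Q) = (517 + B)/(671 + Q)
m = 93636 (m = (((-20 - 65) - 94) - 127)**2 = ((-85 - 94) - 127)**2 = (-179 - 127)**2 = (-306)**2 = 93636)
m + W(689, y + 241) = 93636 + (517 + 689)/(671 + (229 + 241)) = 93636 + 1206/(671 + 470) = 93636 + 1206/1141 = 106839882/1141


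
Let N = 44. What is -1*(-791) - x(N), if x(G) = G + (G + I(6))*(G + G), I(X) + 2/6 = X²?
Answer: -18791/3 ≈ -6263.7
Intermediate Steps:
I(X) = -⅓ + X²
x(G) = G + 2*G*(107/3 + G) (x(G) = G + (G + (-⅓ + 6²))*(G + G) = G + (G + (-⅓ + 36))*(2*G) = G + (G + 107/3)*(2*G) = G + (107/3 + G)*(2*G) = G + 2*G*(107/3 + G))
-1*(-791) - x(N) = -1*(-791) - 44*(217 + 6*44)/3 = 791 - 44*(217 + 264)/3 = 791 - 44*481/3 = 791 - 1*21164/3 = 791 - 21164/3 = -18791/3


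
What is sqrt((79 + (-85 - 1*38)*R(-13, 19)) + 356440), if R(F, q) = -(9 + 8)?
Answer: sqrt(358610) ≈ 598.84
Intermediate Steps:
R(F, q) = -17 (R(F, q) = -1*17 = -17)
sqrt((79 + (-85 - 1*38)*R(-13, 19)) + 356440) = sqrt((79 + (-85 - 1*38)*(-17)) + 356440) = sqrt((79 + (-85 - 38)*(-17)) + 356440) = sqrt((79 - 123*(-17)) + 356440) = sqrt((79 + 2091) + 356440) = sqrt(2170 + 356440) = sqrt(358610)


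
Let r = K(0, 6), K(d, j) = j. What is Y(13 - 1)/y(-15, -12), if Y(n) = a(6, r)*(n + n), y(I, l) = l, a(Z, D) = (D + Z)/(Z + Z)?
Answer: -2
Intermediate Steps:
r = 6
a(Z, D) = (D + Z)/(2*Z) (a(Z, D) = (D + Z)/((2*Z)) = (D + Z)*(1/(2*Z)) = (D + Z)/(2*Z))
Y(n) = 2*n (Y(n) = ((½)*(6 + 6)/6)*(n + n) = ((½)*(⅙)*12)*(2*n) = 1*(2*n) = 2*n)
Y(13 - 1)/y(-15, -12) = (2*(13 - 1))/(-12) = (2*12)*(-1/12) = 24*(-1/12) = -2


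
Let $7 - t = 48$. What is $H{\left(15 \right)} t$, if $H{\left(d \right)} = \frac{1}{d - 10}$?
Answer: $- \frac{41}{5} \approx -8.2$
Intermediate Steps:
$t = -41$ ($t = 7 - 48 = -41$)
$H{\left(d \right)} = \frac{1}{-10 + d}$
$H{\left(15 \right)} t = \frac{1}{-10 + 15} \left(-41\right) = \frac{1}{5} \left(-41\right) = - \frac{41}{5}$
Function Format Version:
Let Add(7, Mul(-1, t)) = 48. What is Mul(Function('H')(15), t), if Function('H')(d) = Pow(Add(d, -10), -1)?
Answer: Rational(-41, 5) ≈ -8.2000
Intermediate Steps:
t = -41 (t = Add(7, Mul(-1, 48)) = Add(7, -48) = -41)
Function('H')(d) = Pow(Add(-10, d), -1)
Mul(Function('H')(15), t) = Mul(Pow(Add(-10, 15), -1), -41) = Mul(Pow(5, -1), -41) = Mul(Rational(1, 5), -41) = Rational(-41, 5)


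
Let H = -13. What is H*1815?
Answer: -23595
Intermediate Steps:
H*1815 = -13*1815 = -23595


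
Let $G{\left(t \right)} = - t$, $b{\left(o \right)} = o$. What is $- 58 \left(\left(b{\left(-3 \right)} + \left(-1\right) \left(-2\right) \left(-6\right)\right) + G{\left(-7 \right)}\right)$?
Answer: $464$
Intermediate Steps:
$- 58 \left(\left(b{\left(-3 \right)} + \left(-1\right) \left(-2\right) \left(-6\right)\right) + G{\left(-7 \right)}\right) = - 58 \left(\left(-3 + \left(-1\right) \left(-2\right) \left(-6\right)\right) - -7\right) = - 58 \left(\left(-3 + 2 \left(-6\right)\right) + 7\right) = - 58 \left(\left(-3 - 12\right) + 7\right) = - 58 \left(-15 + 7\right) = \left(-58\right) \left(-8\right) = 464$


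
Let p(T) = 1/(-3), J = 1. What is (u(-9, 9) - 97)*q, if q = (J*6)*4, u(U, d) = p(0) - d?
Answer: -2552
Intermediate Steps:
p(T) = -⅓
u(U, d) = -⅓ - d
q = 24 (q = (1*6)*4 = 6*4 = 24)
(u(-9, 9) - 97)*q = ((-⅓ - 1*9) - 97)*24 = ((-⅓ - 9) - 97)*24 = (-28/3 - 97)*24 = -319/3*24 = -2552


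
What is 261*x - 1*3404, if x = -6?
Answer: -4970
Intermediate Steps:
261*x - 1*3404 = 261*(-6) - 1*3404 = -1566 - 3404 = -4970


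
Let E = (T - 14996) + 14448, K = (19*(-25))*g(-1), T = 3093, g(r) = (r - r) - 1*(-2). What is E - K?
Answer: 3495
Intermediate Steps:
g(r) = 2 (g(r) = 0 + 2 = 2)
K = -950 (K = (19*(-25))*2 = -475*2 = -950)
E = 2545 (E = (3093 - 14996) + 14448 = -11903 + 14448 = 2545)
E - K = 2545 - 1*(-950) = 2545 + 950 = 3495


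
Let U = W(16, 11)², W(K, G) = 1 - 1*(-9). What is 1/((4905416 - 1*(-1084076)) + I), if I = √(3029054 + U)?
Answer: 2994746/17937005694455 - √3029154/35874011388910 ≈ 1.6691e-7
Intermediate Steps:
W(K, G) = 10 (W(K, G) = 1 + 9 = 10)
U = 100 (U = 10² = 100)
I = √3029154 (I = √(3029054 + 100) = √3029154 ≈ 1740.4)
1/((4905416 - 1*(-1084076)) + I) = 1/((4905416 - 1*(-1084076)) + √3029154) = 1/((4905416 + 1084076) + √3029154) = 1/(5989492 + √3029154)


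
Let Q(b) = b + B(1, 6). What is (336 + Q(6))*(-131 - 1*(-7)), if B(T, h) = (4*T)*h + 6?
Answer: -46128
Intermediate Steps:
B(T, h) = 6 + 4*T*h (B(T, h) = 4*T*h + 6 = 6 + 4*T*h)
Q(b) = 30 + b (Q(b) = b + (6 + 4*1*6) = b + (6 + 24) = b + 30 = 30 + b)
(336 + Q(6))*(-131 - 1*(-7)) = (336 + (30 + 6))*(-131 - 1*(-7)) = (336 + 36)*(-131 + 7) = 372*(-124) = -46128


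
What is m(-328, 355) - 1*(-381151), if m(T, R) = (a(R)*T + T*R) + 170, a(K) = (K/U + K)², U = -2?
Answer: -10069169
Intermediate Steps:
a(K) = K²/4 (a(K) = (K/(-2) + K)² = (K*(-½) + K)² = (-K/2 + K)² = (K/2)² = K²/4)
m(T, R) = 170 + R*T + T*R²/4 (m(T, R) = ((R²/4)*T + T*R) + 170 = (T*R²/4 + R*T) + 170 = (R*T + T*R²/4) + 170 = 170 + R*T + T*R²/4)
m(-328, 355) - 1*(-381151) = (170 + 355*(-328) + (¼)*(-328)*355²) - 1*(-381151) = (170 - 116440 + (¼)*(-328)*126025) + 381151 = (170 - 116440 - 10334050) + 381151 = -10450320 + 381151 = -10069169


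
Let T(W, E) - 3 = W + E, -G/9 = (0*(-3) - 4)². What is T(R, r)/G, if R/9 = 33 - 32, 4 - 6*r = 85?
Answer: 1/96 ≈ 0.010417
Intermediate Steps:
r = -27/2 (r = ⅔ - ⅙*85 = ⅔ - 85/6 = -27/2 ≈ -13.500)
R = 9 (R = 9*(33 - 32) = 9*1 = 9)
G = -144 (G = -9*(0*(-3) - 4)² = -9*(0 - 4)² = -9*(-4)² = -9*16 = -144)
T(W, E) = 3 + E + W (T(W, E) = 3 + (W + E) = 3 + (E + W) = 3 + E + W)
T(R, r)/G = (3 - 27/2 + 9)/(-144) = -3/2*(-1/144) = 1/96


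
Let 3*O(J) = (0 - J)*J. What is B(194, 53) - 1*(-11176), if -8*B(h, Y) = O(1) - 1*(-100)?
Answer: 267925/24 ≈ 11164.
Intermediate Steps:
O(J) = -J²/3 (O(J) = ((0 - J)*J)/3 = ((-J)*J)/3 = (-J²)/3 = -J²/3)
B(h, Y) = -299/24 (B(h, Y) = -(-⅓*1² - 1*(-100))/8 = -(-⅓*1 + 100)/8 = -(-⅓ + 100)/8 = -⅛*299/3 = -299/24)
B(194, 53) - 1*(-11176) = -299/24 - 1*(-11176) = -299/24 + 11176 = 267925/24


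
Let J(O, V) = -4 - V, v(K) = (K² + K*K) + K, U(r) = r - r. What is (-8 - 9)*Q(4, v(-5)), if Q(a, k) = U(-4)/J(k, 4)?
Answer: 0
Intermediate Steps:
U(r) = 0
v(K) = K + 2*K² (v(K) = (K² + K²) + K = 2*K² + K = K + 2*K²)
Q(a, k) = 0 (Q(a, k) = 0/(-4 - 1*4) = 0/(-4 - 4) = 0/(-8) = 0*(-⅛) = 0)
(-8 - 9)*Q(4, v(-5)) = (-8 - 9)*0 = -17*0 = 0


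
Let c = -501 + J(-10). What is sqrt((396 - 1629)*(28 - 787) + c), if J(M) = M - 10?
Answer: sqrt(935326) ≈ 967.12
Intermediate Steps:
J(M) = -10 + M
c = -521 (c = -501 + (-10 - 10) = -501 - 20 = -521)
sqrt((396 - 1629)*(28 - 787) + c) = sqrt((396 - 1629)*(28 - 787) - 521) = sqrt(-1233*(-759) - 521) = sqrt(935847 - 521) = sqrt(935326)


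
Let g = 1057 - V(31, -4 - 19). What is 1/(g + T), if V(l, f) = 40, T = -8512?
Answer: -1/7495 ≈ -0.00013342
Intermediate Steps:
g = 1017 (g = 1057 - 1*40 = 1057 - 40 = 1017)
1/(g + T) = 1/(1017 - 8512) = 1/(-7495) = -1/7495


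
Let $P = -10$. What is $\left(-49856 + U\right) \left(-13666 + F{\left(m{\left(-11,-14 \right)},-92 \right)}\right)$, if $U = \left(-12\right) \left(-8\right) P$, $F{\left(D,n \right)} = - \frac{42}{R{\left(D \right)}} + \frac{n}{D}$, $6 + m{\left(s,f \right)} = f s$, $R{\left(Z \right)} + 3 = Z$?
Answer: $\frac{3725980500864}{5365} \approx 6.945 \cdot 10^{8}$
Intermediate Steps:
$R{\left(Z \right)} = -3 + Z$
$m{\left(s,f \right)} = -6 + f s$
$F{\left(D,n \right)} = - \frac{42}{-3 + D} + \frac{n}{D}$
$U = -960$ ($U = \left(-12\right) \left(-8\right) \left(-10\right) = 96 \left(-10\right) = -960$)
$\left(-49856 + U\right) \left(-13666 + F{\left(m{\left(-11,-14 \right)},-92 \right)}\right) = \left(-49856 - 960\right) \left(-13666 - \left(\frac{42}{-3 - -148} + \frac{92}{-6 - -154}\right)\right) = - 50816 \left(-13666 - \left(\frac{42}{-3 + \left(-6 + 154\right)} + \frac{92}{-6 + 154}\right)\right) = - 50816 \left(-13666 - \left(\frac{23}{37} + \frac{42}{-3 + 148}\right)\right) = - 50816 \left(-13666 - \left(\frac{23}{37} + \frac{42}{145}\right)\right) = - 50816 \left(-13666 - \frac{4889}{5365}\right) = \left(-50816\right) \left(- \frac{73322979}{5365}\right) = \frac{3725980500864}{5365}$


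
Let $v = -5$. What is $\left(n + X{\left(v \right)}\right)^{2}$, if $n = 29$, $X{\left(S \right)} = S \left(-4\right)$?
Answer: $2401$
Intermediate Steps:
$X{\left(S \right)} = - 4 S$
$\left(n + X{\left(v \right)}\right)^{2} = \left(29 - -20\right)^{2} = \left(29 + 20\right)^{2} = 49^{2} = 2401$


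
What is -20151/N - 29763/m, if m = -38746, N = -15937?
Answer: 1255103577/617495002 ≈ 2.0326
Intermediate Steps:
-20151/N - 29763/m = -20151/(-15937) - 29763/(-38746) = -20151*(-1/15937) - 29763*(-1/38746) = 20151/15937 + 29763/38746 = 1255103577/617495002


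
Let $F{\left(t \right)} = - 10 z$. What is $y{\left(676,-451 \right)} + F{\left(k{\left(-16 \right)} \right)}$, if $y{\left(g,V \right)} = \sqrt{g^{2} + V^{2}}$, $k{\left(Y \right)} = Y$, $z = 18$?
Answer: $-180 + \sqrt{660377} \approx 632.64$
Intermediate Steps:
$y{\left(g,V \right)} = \sqrt{V^{2} + g^{2}}$
$F{\left(t \right)} = -180$ ($F{\left(t \right)} = \left(-10\right) 18 = -180$)
$y{\left(676,-451 \right)} + F{\left(k{\left(-16 \right)} \right)} = \sqrt{\left(-451\right)^{2} + 676^{2}} - 180 = \sqrt{203401 + 456976} - 180 = \sqrt{660377} - 180 = -180 + \sqrt{660377}$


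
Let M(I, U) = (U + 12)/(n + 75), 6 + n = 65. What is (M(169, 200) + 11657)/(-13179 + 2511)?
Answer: -260375/238252 ≈ -1.0929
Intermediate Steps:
n = 59 (n = -6 + 65 = 59)
M(I, U) = 6/67 + U/134 (M(I, U) = (U + 12)/(59 + 75) = (12 + U)/134 = (12 + U)*(1/134) = 6/67 + U/134)
(M(169, 200) + 11657)/(-13179 + 2511) = ((6/67 + (1/134)*200) + 11657)/(-13179 + 2511) = ((6/67 + 100/67) + 11657)/(-10668) = (106/67 + 11657)*(-1/10668) = (781125/67)*(-1/10668) = -260375/238252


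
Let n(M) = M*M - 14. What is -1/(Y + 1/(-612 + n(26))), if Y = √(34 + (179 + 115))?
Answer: 50/819999 - 5000*√82/819999 ≈ -0.055155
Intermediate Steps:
n(M) = -14 + M² (n(M) = M² - 14 = -14 + M²)
Y = 2*√82 (Y = √(34 + 294) = √328 = 2*√82 ≈ 18.111)
-1/(Y + 1/(-612 + n(26))) = -1/(2*√82 + 1/(-612 + (-14 + 26²))) = -1/(2*√82 + 1/(-612 + (-14 + 676))) = -1/(2*√82 + 1/(-612 + 662)) = -1/(2*√82 + 1/50) = -1/(1/50 + 2*√82)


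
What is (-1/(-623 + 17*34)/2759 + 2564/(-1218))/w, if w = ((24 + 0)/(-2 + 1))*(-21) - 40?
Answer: -53055367/11694407760 ≈ -0.0045368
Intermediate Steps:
w = 464 (w = (24/(-1))*(-21) - 40 = (24*(-1))*(-21) - 40 = -24*(-21) - 40 = 504 - 40 = 464)
(-1/(-623 + 17*34)/2759 + 2564/(-1218))/w = (-1/(-623 + 17*34)/2759 + 2564/(-1218))/464 = (-1/(-623 + 578)*(1/2759) + 2564*(-1/1218))*(1/464) = (-1/(-45)*(1/2759) - 1282/609)*(1/464) = (-1*(-1/45)*(1/2759) - 1282/609)*(1/464) = ((1/45)*(1/2759) - 1282/609)*(1/464) = (1/124155 - 1282/609)*(1/464) = -53055367/25203465*1/464 = -53055367/11694407760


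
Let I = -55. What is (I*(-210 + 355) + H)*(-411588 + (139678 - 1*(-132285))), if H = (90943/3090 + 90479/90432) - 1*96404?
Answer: 135709121939466575/9314496 ≈ 1.4570e+10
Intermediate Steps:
H = -4488356072339/46572480 (H = (90943*(1/3090) + 90479*(1/90432)) - 96404 = (90943/3090 + 90479/90432) - 96404 = 1417289581/46572480 - 96404 = -4488356072339/46572480 ≈ -96374.)
(I*(-210 + 355) + H)*(-411588 + (139678 - 1*(-132285))) = (-55*(-210 + 355) - 4488356072339/46572480)*(-411588 + (139678 - 1*(-132285))) = (-55*145 - 4488356072339/46572480)*(-411588 + (139678 + 132285)) = (-7975 - 4488356072339/46572480)*(-411588 + 271963) = -4859771600339/46572480*(-139625) = 135709121939466575/9314496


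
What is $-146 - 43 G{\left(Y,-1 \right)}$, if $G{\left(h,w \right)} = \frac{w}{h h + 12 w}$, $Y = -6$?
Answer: $- \frac{3461}{24} \approx -144.21$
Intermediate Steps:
$G{\left(h,w \right)} = \frac{w}{h^{2} + 12 w}$
$-146 - 43 G{\left(Y,-1 \right)} = -146 - 43 \left(- \frac{1}{\left(-6\right)^{2} + 12 \left(-1\right)}\right) = -146 - 43 \left(- \frac{1}{36 - 12}\right) = -146 - 43 \left(- \frac{1}{24}\right) = -146 - 43 \left(\left(-1\right) \frac{1}{24}\right) = -146 - - \frac{43}{24} = -146 + \frac{43}{24} = - \frac{3461}{24}$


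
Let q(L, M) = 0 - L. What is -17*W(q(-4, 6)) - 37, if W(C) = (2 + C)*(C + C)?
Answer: -853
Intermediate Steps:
q(L, M) = -L
W(C) = 2*C*(2 + C) (W(C) = (2 + C)*(2*C) = 2*C*(2 + C))
-17*W(q(-4, 6)) - 37 = -34*(-1*(-4))*(2 - 1*(-4)) - 37 = -34*4*(2 + 4) - 37 = -34*4*6 - 37 = -17*48 - 37 = -816 - 37 = -853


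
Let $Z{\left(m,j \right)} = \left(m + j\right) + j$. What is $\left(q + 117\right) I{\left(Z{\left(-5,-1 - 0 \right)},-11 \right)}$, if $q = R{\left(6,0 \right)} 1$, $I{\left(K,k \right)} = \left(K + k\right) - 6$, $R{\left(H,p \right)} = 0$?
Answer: $-2808$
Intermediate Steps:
$Z{\left(m,j \right)} = m + 2 j$ ($Z{\left(m,j \right)} = \left(j + m\right) + j = m + 2 j$)
$I{\left(K,k \right)} = -6 + K + k$
$q = 0$ ($q = 0 \cdot 1 = 0$)
$\left(q + 117\right) I{\left(Z{\left(-5,-1 - 0 \right)},-11 \right)} = \left(0 + 117\right) \left(-6 - \left(5 - 2 \left(-1 - 0\right)\right) - 11\right) = 117 \left(-6 - \left(5 - 2 \left(-1 + 0\right)\right) - 11\right) = 117 \left(-6 + \left(-5 + 2 \left(-1\right)\right) - 11\right) = 117 \left(-6 - 7 - 11\right) = 117 \left(-24\right) = -2808$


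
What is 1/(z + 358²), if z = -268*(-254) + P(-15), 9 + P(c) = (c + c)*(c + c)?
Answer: 1/197127 ≈ 5.0729e-6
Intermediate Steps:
P(c) = -9 + 4*c² (P(c) = -9 + (c + c)*(c + c) = -9 + (2*c)*(2*c) = -9 + 4*c²)
z = 68963 (z = -268*(-254) + (-9 + 4*(-15)²) = 68072 + (-9 + 4*225) = 68072 + (-9 + 900) = 68072 + 891 = 68963)
1/(z + 358²) = 1/(68963 + 358²) = 1/(68963 + 128164) = 1/197127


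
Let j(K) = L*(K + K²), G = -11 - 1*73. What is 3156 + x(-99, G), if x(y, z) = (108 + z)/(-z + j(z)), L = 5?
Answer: 4595137/1456 ≈ 3156.0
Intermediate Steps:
G = -84 (G = -11 - 73 = -84)
j(K) = 5*K + 5*K² (j(K) = 5*(K + K²) = 5*K + 5*K²)
x(y, z) = (108 + z)/(-z + 5*z*(1 + z))
3156 + x(-99, G) = 3156 + (108 - 84)/((-84)*(4 + 5*(-84))) = 3156 - 1/84*24/(4 - 420) = 3156 - 1/84*24/(-416) = 3156 - 1/84*(-1/416)*24 = 3156 + 1/1456 = 4595137/1456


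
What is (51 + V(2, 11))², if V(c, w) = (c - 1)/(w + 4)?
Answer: 586756/225 ≈ 2607.8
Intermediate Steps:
V(c, w) = (-1 + c)/(4 + w)
(51 + V(2, 11))² = (51 + (-1 + 2)/(4 + 11))² = (51 + 1/15)² = (766/15)² = 586756/225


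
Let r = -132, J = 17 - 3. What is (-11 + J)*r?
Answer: -396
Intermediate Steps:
J = 14
(-11 + J)*r = (-11 + 14)*(-132) = 3*(-132) = -396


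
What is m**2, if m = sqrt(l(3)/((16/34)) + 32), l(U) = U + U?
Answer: 179/4 ≈ 44.750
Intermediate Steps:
l(U) = 2*U
m = sqrt(179)/2 (m = sqrt((2*3)/((16/34)) + 32) = sqrt(6/((16*(1/34))) + 32) = sqrt(6/(8/17) + 32) = sqrt(6*(17/8) + 32) = sqrt(51/4 + 32) = sqrt(179/4) = sqrt(179)/2 ≈ 6.6895)
m**2 = (sqrt(179)/2)**2 = 179/4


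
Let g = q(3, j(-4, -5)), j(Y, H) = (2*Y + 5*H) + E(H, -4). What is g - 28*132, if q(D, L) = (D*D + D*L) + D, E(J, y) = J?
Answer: -3798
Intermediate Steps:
j(Y, H) = 2*Y + 6*H (j(Y, H) = (2*Y + 5*H) + H = 2*Y + 6*H)
q(D, L) = D + D² + D*L (q(D, L) = (D² + D*L) + D = D + D² + D*L)
g = -102 (g = 3*(1 + 3 + (2*(-4) + 6*(-5))) = 3*(1 + 3 + (-8 - 30)) = 3*(1 + 3 - 38) = 3*(-34) = -102)
g - 28*132 = -102 - 28*132 = -102 - 3696 = -3798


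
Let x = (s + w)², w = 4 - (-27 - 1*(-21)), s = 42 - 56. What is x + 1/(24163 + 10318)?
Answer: 551697/34481 ≈ 16.000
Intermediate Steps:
s = -14
w = 10 (w = 4 - (-27 + 21) = 4 - 1*(-6) = 4 + 6 = 10)
x = 16 (x = (-14 + 10)² = (-4)² = 16)
x + 1/(24163 + 10318) = 16 + 1/(24163 + 10318) = 16 + 1/34481 = 551697/34481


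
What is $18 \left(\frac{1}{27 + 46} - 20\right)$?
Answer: $- \frac{26262}{73} \approx -359.75$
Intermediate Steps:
$18 \left(\frac{1}{27 + 46} - 20\right) = 18 \left(\frac{1}{73} - 20\right) = 18 \left(- \frac{1459}{73}\right) = - \frac{26262}{73}$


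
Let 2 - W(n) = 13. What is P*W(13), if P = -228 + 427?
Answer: -2189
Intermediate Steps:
P = 199
W(n) = -11 (W(n) = 2 - 1*13 = 2 - 13 = -11)
P*W(13) = 199*(-11) = -2189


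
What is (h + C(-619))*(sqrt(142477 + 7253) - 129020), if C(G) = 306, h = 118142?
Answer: -15282160960 + 118448*sqrt(149730) ≈ -1.5236e+10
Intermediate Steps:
(h + C(-619))*(sqrt(142477 + 7253) - 129020) = (118142 + 306)*(sqrt(142477 + 7253) - 129020) = 118448*(sqrt(149730) - 129020) = 118448*(-129020 + sqrt(149730)) = -15282160960 + 118448*sqrt(149730)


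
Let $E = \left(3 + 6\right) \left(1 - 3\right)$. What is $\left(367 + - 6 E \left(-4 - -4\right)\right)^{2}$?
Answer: $134689$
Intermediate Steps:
$E = -18$ ($E = 9 \left(-2\right) = -18$)
$\left(367 + - 6 E \left(-4 - -4\right)\right)^{2} = \left(367 + \left(-6\right) \left(-18\right) \left(-4 - -4\right)\right)^{2} = \left(367 + 108 \left(-4 + 4\right)\right)^{2} = \left(367 + 108 \cdot 0\right)^{2} = \left(367 + 0\right)^{2} = 367^{2} = 134689$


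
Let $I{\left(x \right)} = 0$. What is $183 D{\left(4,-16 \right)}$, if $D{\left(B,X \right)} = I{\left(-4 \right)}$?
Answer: $0$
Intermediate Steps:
$D{\left(B,X \right)} = 0$
$183 D{\left(4,-16 \right)} = 183 \cdot 0 = 0$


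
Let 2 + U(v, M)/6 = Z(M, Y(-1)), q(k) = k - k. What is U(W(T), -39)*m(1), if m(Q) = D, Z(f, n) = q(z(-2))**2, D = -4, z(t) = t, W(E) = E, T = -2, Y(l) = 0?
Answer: 48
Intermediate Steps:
q(k) = 0
Z(f, n) = 0 (Z(f, n) = 0**2 = 0)
U(v, M) = -12 (U(v, M) = -12 + 6*0 = -12 + 0 = -12)
m(Q) = -4
U(W(T), -39)*m(1) = -12*(-4) = 48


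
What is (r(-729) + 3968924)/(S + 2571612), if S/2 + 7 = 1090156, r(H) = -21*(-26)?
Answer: 396947/475191 ≈ 0.83534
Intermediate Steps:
r(H) = 546
S = 2180298 (S = -14 + 2*1090156 = -14 + 2180312 = 2180298)
(r(-729) + 3968924)/(S + 2571612) = (546 + 3968924)/(2180298 + 2571612) = 3969470/4751910 = 3969470*(1/4751910) = 396947/475191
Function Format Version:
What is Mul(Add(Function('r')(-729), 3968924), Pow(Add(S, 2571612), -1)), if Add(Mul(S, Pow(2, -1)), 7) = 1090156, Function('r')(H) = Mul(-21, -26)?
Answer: Rational(396947, 475191) ≈ 0.83534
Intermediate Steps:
Function('r')(H) = 546
S = 2180298 (S = Add(-14, Mul(2, 1090156)) = Add(-14, 2180312) = 2180298)
Mul(Add(Function('r')(-729), 3968924), Pow(Add(S, 2571612), -1)) = Mul(Add(546, 3968924), Pow(Add(2180298, 2571612), -1)) = Mul(3969470, Pow(4751910, -1)) = Mul(3969470, Rational(1, 4751910)) = Rational(396947, 475191)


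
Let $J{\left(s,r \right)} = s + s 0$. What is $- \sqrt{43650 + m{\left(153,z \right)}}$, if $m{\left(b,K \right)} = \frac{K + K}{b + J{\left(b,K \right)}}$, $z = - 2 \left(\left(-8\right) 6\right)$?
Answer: $- \frac{\sqrt{113535282}}{51} \approx -208.93$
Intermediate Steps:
$J{\left(s,r \right)} = s$ ($J{\left(s,r \right)} = s + 0 = s$)
$z = 96$ ($z = \left(-2\right) \left(-48\right) = 96$)
$m{\left(b,K \right)} = \frac{K}{b}$ ($m{\left(b,K \right)} = \frac{K + K}{b + b} = \frac{2 K}{2 b} = 2 K \frac{1}{2 b} = \frac{K}{b}$)
$- \sqrt{43650 + m{\left(153,z \right)}} = - \sqrt{43650 + \frac{96}{153}} = - \sqrt{43650 + 96 \cdot \frac{1}{153}} = - \sqrt{43650 + \frac{32}{51}} = - \sqrt{\frac{2226182}{51}} = - \frac{\sqrt{113535282}}{51}$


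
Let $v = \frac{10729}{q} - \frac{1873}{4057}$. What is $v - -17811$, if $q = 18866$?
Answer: $\frac{1363250768117}{76539362} \approx 17811.0$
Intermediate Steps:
$v = \frac{8191535}{76539362}$ ($v = \frac{10729}{18866} - \frac{1873}{4057} = \frac{8191535}{76539362} \approx 0.10702$)
$v - -17811 = \frac{8191535}{76539362} - -17811 = \frac{8191535}{76539362} + 17811 = \frac{1363250768117}{76539362}$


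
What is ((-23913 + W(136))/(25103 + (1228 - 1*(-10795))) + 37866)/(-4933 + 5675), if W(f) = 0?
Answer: 200827029/3935356 ≈ 51.031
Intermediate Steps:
((-23913 + W(136))/(25103 + (1228 - 1*(-10795))) + 37866)/(-4933 + 5675) = ((-23913 + 0)/(25103 + (1228 - 1*(-10795))) + 37866)/(-4933 + 5675) = (-23913/(25103 + (1228 + 10795)) + 37866)/742 = (-23913/(25103 + 12023) + 37866)*(1/742) = (-23913/37126 + 37866)*(1/742) = (1405789203/37126)*(1/742) = 200827029/3935356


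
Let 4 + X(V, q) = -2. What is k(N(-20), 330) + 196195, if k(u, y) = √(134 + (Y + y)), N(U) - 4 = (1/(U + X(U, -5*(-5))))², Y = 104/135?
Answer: 196195 + 2*√235290/45 ≈ 1.9622e+5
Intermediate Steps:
X(V, q) = -6 (X(V, q) = -4 - 2 = -6)
Y = 104/135 (Y = 104*(1/135) = 104/135 ≈ 0.77037)
N(U) = 4 + (-6 + U)⁻² (N(U) = 4 + (1/(U - 6))² = 4 + (1/(-6 + U))² = 4 + (-6 + U)⁻²)
k(u, y) = √(18194/135 + y) (k(u, y) = √(134 + (104/135 + y)) = √(18194/135 + y))
k(N(-20), 330) + 196195 = √(272910 + 2025*330)/45 + 196195 = √(272910 + 668250)/45 + 196195 = √941160/45 + 196195 = (2*√235290)/45 + 196195 = 2*√235290/45 + 196195 = 196195 + 2*√235290/45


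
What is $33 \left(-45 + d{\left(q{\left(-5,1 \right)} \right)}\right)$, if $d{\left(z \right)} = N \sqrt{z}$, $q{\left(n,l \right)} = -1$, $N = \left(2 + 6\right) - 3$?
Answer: $-1485 + 165 i \approx -1485.0 + 165.0 i$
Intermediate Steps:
$N = 5$ ($N = 8 - 3 = 5$)
$d{\left(z \right)} = 5 \sqrt{z}$
$33 \left(-45 + d{\left(q{\left(-5,1 \right)} \right)}\right) = 33 \left(-45 + 5 \sqrt{-1}\right) = 33 \left(-45 + 5 i\right) = -1485 + 165 i$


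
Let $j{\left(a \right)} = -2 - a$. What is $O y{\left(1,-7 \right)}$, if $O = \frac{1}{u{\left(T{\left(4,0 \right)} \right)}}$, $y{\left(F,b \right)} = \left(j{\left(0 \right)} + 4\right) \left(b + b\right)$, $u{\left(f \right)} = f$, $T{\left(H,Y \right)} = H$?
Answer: $-7$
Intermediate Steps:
$y{\left(F,b \right)} = 4 b$ ($y{\left(F,b \right)} = \left(\left(-2 - 0\right) + 4\right) \left(b + b\right) = \left(\left(-2 + 0\right) + 4\right) 2 b = \left(-2 + 4\right) 2 b = 2 \cdot 2 b = 4 b$)
$O = \frac{1}{4} \approx 0.25$
$O y{\left(1,-7 \right)} = \frac{4 \left(-7\right)}{4} = \frac{1}{4} \left(-28\right) = -7$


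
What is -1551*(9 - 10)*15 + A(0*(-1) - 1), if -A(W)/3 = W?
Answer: 23268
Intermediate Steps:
A(W) = -3*W
-1551*(9 - 10)*15 + A(0*(-1) - 1) = -1551*(9 - 10)*15 - 3*(0*(-1) - 1) = -(-1551)*15 - 3*(0 - 1) = -1551*(-15) - 3*(-1) = 23265 + 3 = 23268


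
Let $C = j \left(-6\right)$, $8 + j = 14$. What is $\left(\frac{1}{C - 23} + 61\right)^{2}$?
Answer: $\frac{12945604}{3481} \approx 3718.9$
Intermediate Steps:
$j = 6$ ($j = -8 + 14 = 6$)
$C = -36$ ($C = 6 \left(-6\right) = -36$)
$\left(\frac{1}{C - 23} + 61\right)^{2} = \left(\frac{1}{-36 - 23} + 61\right)^{2} = \left(\frac{1}{-59} + 61\right)^{2} = \left(- \frac{1}{59} + 61\right)^{2} = \left(\frac{3598}{59}\right)^{2} = \frac{12945604}{3481}$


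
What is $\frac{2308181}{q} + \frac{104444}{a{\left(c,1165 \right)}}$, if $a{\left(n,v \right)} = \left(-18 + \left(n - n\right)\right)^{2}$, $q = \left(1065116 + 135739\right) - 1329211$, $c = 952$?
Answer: $\frac{3164540855}{10396836} \approx 304.38$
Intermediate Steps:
$q = -128356$ ($q = 1200855 - 1329211 = -128356$)
$a{\left(n,v \right)} = 324$ ($a{\left(n,v \right)} = \left(-18 + 0\right)^{2} = \left(-18\right)^{2} = 324$)
$\frac{2308181}{q} + \frac{104444}{a{\left(c,1165 \right)}} = \frac{2308181}{-128356} + \frac{104444}{324} = 2308181 \left(- \frac{1}{128356}\right) + 104444 \cdot \frac{1}{324} = - \frac{2308181}{128356} + \frac{26111}{81} = \frac{3164540855}{10396836}$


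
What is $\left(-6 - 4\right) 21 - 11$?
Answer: $-221$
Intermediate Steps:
$\left(-6 - 4\right) 21 - 11 = \left(-10\right) 21 - 11 = -210 - 11 = -221$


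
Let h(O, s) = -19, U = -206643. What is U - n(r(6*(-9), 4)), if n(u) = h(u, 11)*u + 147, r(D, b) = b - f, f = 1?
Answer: -206733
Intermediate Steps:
r(D, b) = -1 + b (r(D, b) = b - 1*1 = b - 1 = -1 + b)
n(u) = 147 - 19*u (n(u) = -19*u + 147 = 147 - 19*u)
U - n(r(6*(-9), 4)) = -206643 - (147 - 19*(-1 + 4)) = -206643 - (147 - 19*3) = -206643 - (147 - 57) = -206643 - 1*90 = -206643 - 90 = -206733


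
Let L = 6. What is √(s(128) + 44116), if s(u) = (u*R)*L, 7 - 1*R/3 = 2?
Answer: 2*√13909 ≈ 235.87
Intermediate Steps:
R = 15 (R = 21 - 3*2 = 21 - 6 = 15)
s(u) = 90*u (s(u) = (u*15)*6 = (15*u)*6 = 90*u)
√(s(128) + 44116) = √(90*128 + 44116) = √(11520 + 44116) = √55636 = 2*√13909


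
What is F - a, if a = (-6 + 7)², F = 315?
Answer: 314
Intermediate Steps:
a = 1 (a = 1² = 1)
F - a = 315 - 1*1 = 315 - 1 = 314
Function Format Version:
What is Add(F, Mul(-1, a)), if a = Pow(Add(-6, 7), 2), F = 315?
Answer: 314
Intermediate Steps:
a = 1 (a = Pow(1, 2) = 1)
Add(F, Mul(-1, a)) = Add(315, Mul(-1, 1)) = Add(315, -1) = 314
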